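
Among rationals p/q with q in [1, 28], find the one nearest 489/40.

Expand x = 489/40 as a continued fraction with the Euclidean algorithm:
  489 = 12*40 + 9, so a_0 = 12.
  40 = 4*9 + 4, so a_1 = 4.
  9 = 2*4 + 1, so a_2 = 2.
  4 = 4*1 + 0, so a_3 = 4.
so x = [12; 4, 2, 4].
Convergents (p_i = a_i*p_{i-1} + p_{i-2}, q_i = a_i*q_{i-1} + q_{i-2} with p_{-2}=0, p_{-1}=1, q_{-2}=1, q_{-1}=0), until the denominator exceeds 28:
  i=0: a_0=12, p_0 = 12*1 + 0 = 12, q_0 = 12*0 + 1 = 1.
  i=1: a_1=4, p_1 = 4*12 + 1 = 49, q_1 = 4*1 + 0 = 4.
  i=2: a_2=2, p_2 = 2*49 + 12 = 110, q_2 = 2*4 + 1 = 9.
  i=3: a_3=4, p_3 = 4*110 + 49 = 489, q_3 = 4*9 + 4 = 40.
q_3 = 40 > 28, so the last convergent with denominator <= 28 is p_2/q_2 = 110/9.
The closest fraction with denominator <= 28 is either p_2/q_2 or the intermediate fraction (k*p_2 + p_1)/(k*q_2 + q_1) with the largest k >= 1 whose denominator stays <= 28; these approach x as k grows, and every other convergent or intermediate fraction in range is farther away.
Largest k: floor((28 - q_1)/q_2) = floor((28 - 4)/9) = 2.
That gives (2*110 + 49)/(2*9 + 4) = 269/22.
Compare the errors: |x - 110/9| = |489*9 - 110*40|/(40*9) = 1/360, and |x - 269/22| = |489*22 - 269*40|/(40*22) = 2/880.
Cross-multiplying, 2*360 = 720 < 880 = 1*880, so 2/880 is smaller: the intermediate fraction 269/22 is closer to x than 110/9.

269/22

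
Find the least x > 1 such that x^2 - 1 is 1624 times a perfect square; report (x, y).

First expand sqrt(1624) as a continued fraction. With x_i = (sqrt(1624) + m_i)/d_i and (m_0, d_0) = (0, 1): a_0 = floor(sqrt(1624)) = 40, since 40^2 = 1600 <= 1624 < 1681 = 41^2.
Iterate m_{i+1} = d_i*a_i - m_i, d_{i+1} = (1624 - m_{i+1}^2)/d_i, a_{i+1} = floor((a_0 + m_{i+1})/d_{i+1}):
  m_1 = 1*40 - 0 = 40, d_1 = (1624 - 40^2)/1 = 24/1 = 24, a_1 = floor((40 + 40)/24) = 3.
  m_2 = 24*3 - 40 = 32, d_2 = (1624 - 32^2)/24 = 600/24 = 25, a_2 = floor((40 + 32)/25) = 2.
  m_3 = 25*2 - 32 = 18, d_3 = (1624 - 18^2)/25 = 1300/25 = 52, a_3 = floor((40 + 18)/52) = 1.
  m_4 = 52*1 - 18 = 34, d_4 = (1624 - 34^2)/52 = 468/52 = 9, a_4 = floor((40 + 34)/9) = 8.
  m_5 = 9*8 - 34 = 38, d_5 = (1624 - 38^2)/9 = 180/9 = 20, a_5 = floor((40 + 38)/20) = 3.
  m_6 = 20*3 - 38 = 22, d_6 = (1624 - 22^2)/20 = 1140/20 = 57, a_6 = floor((40 + 22)/57) = 1.
  m_7 = 57*1 - 22 = 35, d_7 = (1624 - 35^2)/57 = 399/57 = 7, a_7 = floor((40 + 35)/7) = 10.
  m_8 = 7*10 - 35 = 35, d_8 = (1624 - 35^2)/7 = 399/7 = 57, a_8 = floor((40 + 35)/57) = 1.
  m_9 = 57*1 - 35 = 22, d_9 = (1624 - 22^2)/57 = 1140/57 = 20, a_9 = floor((40 + 22)/20) = 3.
  m_10 = 20*3 - 22 = 38, d_10 = (1624 - 38^2)/20 = 180/20 = 9, a_10 = floor((40 + 38)/9) = 8.
  m_11 = 9*8 - 38 = 34, d_11 = (1624 - 34^2)/9 = 468/9 = 52, a_11 = floor((40 + 34)/52) = 1.
  m_12 = 52*1 - 34 = 18, d_12 = (1624 - 18^2)/52 = 1300/52 = 25, a_12 = floor((40 + 18)/25) = 2.
  m_13 = 25*2 - 18 = 32, d_13 = (1624 - 32^2)/25 = 600/25 = 24, a_13 = floor((40 + 32)/24) = 3.
  m_14 = 24*3 - 32 = 40, d_14 = (1624 - 40^2)/24 = 24/24 = 1, a_14 = floor((40 + 40)/1) = 80.
  m_15 = 1*80 - 40 = 40, d_15 = (1624 - 40^2)/1 = 24/1 = 24: (m_15, d_15) = (m_1, d_1) = (40, 24), so from here the quotients repeat a_1, ..., a_14; the period length is 14.
So sqrt(1624) = [40; (3, 2, 1, 8, 3, 1, 10, 1, 3, 8, 1, 2, 3, 80)] with period length k = 14.
k is even, so the fundamental solution of x^2 - 1624y^2 = 1 is (p_{k-1}, q_{k-1}) = (p_13, q_13); compute convergents through index 13.
Convergents (p_i = a_i*p_{i-1} + p_{i-2}, q_i = a_i*q_{i-1} + q_{i-2} with p_{-2}=0, p_{-1}=1, q_{-2}=1, q_{-1}=0):
  i=0: a_0=40, p_0 = 40*1 + 0 = 40, q_0 = 40*0 + 1 = 1.
  i=1: a_1=3, p_1 = 3*40 + 1 = 121, q_1 = 3*1 + 0 = 3.
  i=2: a_2=2, p_2 = 2*121 + 40 = 282, q_2 = 2*3 + 1 = 7.
  i=3: a_3=1, p_3 = 1*282 + 121 = 403, q_3 = 1*7 + 3 = 10.
  i=4: a_4=8, p_4 = 8*403 + 282 = 3506, q_4 = 8*10 + 7 = 87.
  i=5: a_5=3, p_5 = 3*3506 + 403 = 10921, q_5 = 3*87 + 10 = 271.
  i=6: a_6=1, p_6 = 1*10921 + 3506 = 14427, q_6 = 1*271 + 87 = 358.
  i=7: a_7=10, p_7 = 10*14427 + 10921 = 155191, q_7 = 10*358 + 271 = 3851.
  i=8: a_8=1, p_8 = 1*155191 + 14427 = 169618, q_8 = 1*3851 + 358 = 4209.
  i=9: a_9=3, p_9 = 3*169618 + 155191 = 664045, q_9 = 3*4209 + 3851 = 16478.
  i=10: a_10=8, p_10 = 8*664045 + 169618 = 5481978, q_10 = 8*16478 + 4209 = 136033.
  i=11: a_11=1, p_11 = 1*5481978 + 664045 = 6146023, q_11 = 1*136033 + 16478 = 152511.
  i=12: a_12=2, p_12 = 2*6146023 + 5481978 = 17774024, q_12 = 2*152511 + 136033 = 441055.
  i=13: a_13=3, p_13 = 3*17774024 + 6146023 = 59468095, q_13 = 3*441055 + 152511 = 1475676.
Check: 59468095^2 - 1624*1475676^2 = 3536454322929025 - 3536454322929024 = 1, so (x, y) = (59468095, 1475676) solves the equation, and by the theorem it is the least positive solution.

(x, y) = (59468095, 1475676)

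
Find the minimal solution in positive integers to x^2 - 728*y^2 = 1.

First expand sqrt(728) as a continued fraction. With x_i = (sqrt(728) + m_i)/d_i and (m_0, d_0) = (0, 1): a_0 = floor(sqrt(728)) = 26, since 26^2 = 676 <= 728 < 729 = 27^2.
Iterate m_{i+1} = d_i*a_i - m_i, d_{i+1} = (728 - m_{i+1}^2)/d_i, a_{i+1} = floor((a_0 + m_{i+1})/d_{i+1}):
  m_1 = 1*26 - 0 = 26, d_1 = (728 - 26^2)/1 = 52/1 = 52, a_1 = floor((26 + 26)/52) = 1.
  m_2 = 52*1 - 26 = 26, d_2 = (728 - 26^2)/52 = 52/52 = 1, a_2 = floor((26 + 26)/1) = 52.
  m_3 = 1*52 - 26 = 26, d_3 = (728 - 26^2)/1 = 52/1 = 52: (m_3, d_3) = (m_1, d_1) = (26, 52), so from here the quotients repeat a_1, a_2; the period length is 2.
So sqrt(728) = [26; (1, 52)] with period length k = 2.
k is even, so the fundamental solution of x^2 - 728y^2 = 1 is (p_{k-1}, q_{k-1}) = (p_1, q_1); compute convergents through index 1.
Convergents (p_i = a_i*p_{i-1} + p_{i-2}, q_i = a_i*q_{i-1} + q_{i-2} with p_{-2}=0, p_{-1}=1, q_{-2}=1, q_{-1}=0):
  i=0: a_0=26, p_0 = 26*1 + 0 = 26, q_0 = 26*0 + 1 = 1.
  i=1: a_1=1, p_1 = 1*26 + 1 = 27, q_1 = 1*1 + 0 = 1.
Check: 27^2 - 728*1^2 = 729 - 728 = 1, so (x, y) = (27, 1) solves the equation, and by the theorem it is the least positive solution.

(x, y) = (27, 1)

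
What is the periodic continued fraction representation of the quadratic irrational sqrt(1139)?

[33; (1, 2, 1, 66)]

Write x_i = (sqrt(1139) + m_i)/d_i with (m_0, d_0) = (0, 1). a_0 = floor(sqrt(1139)) = 33, since 33^2 = 1089 <= 1139 < 1156 = 34^2.
Iterate m_{i+1} = d_i*a_i - m_i, d_{i+1} = (1139 - m_{i+1}^2)/d_i, a_{i+1} = floor((a_0 + m_{i+1})/d_{i+1}):
  m_1 = 1*33 - 0 = 33, d_1 = (1139 - 33^2)/1 = 50/1 = 50, a_1 = floor((33 + 33)/50) = 1.
  m_2 = 50*1 - 33 = 17, d_2 = (1139 - 17^2)/50 = 850/50 = 17, a_2 = floor((33 + 17)/17) = 2.
  m_3 = 17*2 - 17 = 17, d_3 = (1139 - 17^2)/17 = 850/17 = 50, a_3 = floor((33 + 17)/50) = 1.
  m_4 = 50*1 - 17 = 33, d_4 = (1139 - 33^2)/50 = 50/50 = 1, a_4 = floor((33 + 33)/1) = 66.
  m_5 = 1*66 - 33 = 33, d_5 = (1139 - 33^2)/1 = 50/1 = 50: (m_5, d_5) = (m_1, d_1) = (33, 50), so from here the quotients repeat a_1, ..., a_4; the period length is 4.
Hence the expansion of sqrt(1139) is a_0 = 33 followed by the repeating block 1, 2, 1, 66 (period 4).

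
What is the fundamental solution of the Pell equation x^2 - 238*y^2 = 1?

First expand sqrt(238) as a continued fraction. With x_i = (sqrt(238) + m_i)/d_i and (m_0, d_0) = (0, 1): a_0 = floor(sqrt(238)) = 15, since 15^2 = 225 <= 238 < 256 = 16^2.
Iterate m_{i+1} = d_i*a_i - m_i, d_{i+1} = (238 - m_{i+1}^2)/d_i, a_{i+1} = floor((a_0 + m_{i+1})/d_{i+1}):
  m_1 = 1*15 - 0 = 15, d_1 = (238 - 15^2)/1 = 13/1 = 13, a_1 = floor((15 + 15)/13) = 2.
  m_2 = 13*2 - 15 = 11, d_2 = (238 - 11^2)/13 = 117/13 = 9, a_2 = floor((15 + 11)/9) = 2.
  m_3 = 9*2 - 11 = 7, d_3 = (238 - 7^2)/9 = 189/9 = 21, a_3 = floor((15 + 7)/21) = 1.
  m_4 = 21*1 - 7 = 14, d_4 = (238 - 14^2)/21 = 42/21 = 2, a_4 = floor((15 + 14)/2) = 14.
  m_5 = 2*14 - 14 = 14, d_5 = (238 - 14^2)/2 = 42/2 = 21, a_5 = floor((15 + 14)/21) = 1.
  m_6 = 21*1 - 14 = 7, d_6 = (238 - 7^2)/21 = 189/21 = 9, a_6 = floor((15 + 7)/9) = 2.
  m_7 = 9*2 - 7 = 11, d_7 = (238 - 11^2)/9 = 117/9 = 13, a_7 = floor((15 + 11)/13) = 2.
  m_8 = 13*2 - 11 = 15, d_8 = (238 - 15^2)/13 = 13/13 = 1, a_8 = floor((15 + 15)/1) = 30.
  m_9 = 1*30 - 15 = 15, d_9 = (238 - 15^2)/1 = 13/1 = 13: (m_9, d_9) = (m_1, d_1) = (15, 13), so from here the quotients repeat a_1, ..., a_8; the period length is 8.
So sqrt(238) = [15; (2, 2, 1, 14, 1, 2, 2, 30)] with period length k = 8.
k is even, so the fundamental solution of x^2 - 238y^2 = 1 is (p_{k-1}, q_{k-1}) = (p_7, q_7); compute convergents through index 7.
Convergents (p_i = a_i*p_{i-1} + p_{i-2}, q_i = a_i*q_{i-1} + q_{i-2} with p_{-2}=0, p_{-1}=1, q_{-2}=1, q_{-1}=0):
  i=0: a_0=15, p_0 = 15*1 + 0 = 15, q_0 = 15*0 + 1 = 1.
  i=1: a_1=2, p_1 = 2*15 + 1 = 31, q_1 = 2*1 + 0 = 2.
  i=2: a_2=2, p_2 = 2*31 + 15 = 77, q_2 = 2*2 + 1 = 5.
  i=3: a_3=1, p_3 = 1*77 + 31 = 108, q_3 = 1*5 + 2 = 7.
  i=4: a_4=14, p_4 = 14*108 + 77 = 1589, q_4 = 14*7 + 5 = 103.
  i=5: a_5=1, p_5 = 1*1589 + 108 = 1697, q_5 = 1*103 + 7 = 110.
  i=6: a_6=2, p_6 = 2*1697 + 1589 = 4983, q_6 = 2*110 + 103 = 323.
  i=7: a_7=2, p_7 = 2*4983 + 1697 = 11663, q_7 = 2*323 + 110 = 756.
Check: 11663^2 - 238*756^2 = 136025569 - 136025568 = 1, so (x, y) = (11663, 756) solves the equation, and by the theorem it is the least positive solution.

(x, y) = (11663, 756)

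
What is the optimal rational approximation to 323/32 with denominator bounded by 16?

Expand x = 323/32 as a continued fraction with the Euclidean algorithm:
  323 = 10*32 + 3, so a_0 = 10.
  32 = 10*3 + 2, so a_1 = 10.
  3 = 1*2 + 1, so a_2 = 1.
  2 = 2*1 + 0, so a_3 = 2.
so x = [10; 10, 1, 2].
Convergents (p_i = a_i*p_{i-1} + p_{i-2}, q_i = a_i*q_{i-1} + q_{i-2} with p_{-2}=0, p_{-1}=1, q_{-2}=1, q_{-1}=0), until the denominator exceeds 16:
  i=0: a_0=10, p_0 = 10*1 + 0 = 10, q_0 = 10*0 + 1 = 1.
  i=1: a_1=10, p_1 = 10*10 + 1 = 101, q_1 = 10*1 + 0 = 10.
  i=2: a_2=1, p_2 = 1*101 + 10 = 111, q_2 = 1*10 + 1 = 11.
  i=3: a_3=2, p_3 = 2*111 + 101 = 323, q_3 = 2*11 + 10 = 32.
q_3 = 32 > 16, so the last convergent with denominator <= 16 is p_2/q_2 = 111/11.
The closest fraction with denominator <= 16 is either p_2/q_2 or the intermediate fraction (k*p_2 + p_1)/(k*q_2 + q_1) with the largest k >= 1 whose denominator stays <= 16; these approach x as k grows, and every other convergent or intermediate fraction in range is farther away.
Largest k: floor((16 - q_1)/q_2) = floor((16 - 10)/11) = 0.
Since k = 0, no intermediate fraction beyond p_2/q_2 has denominator <= 16, so the convergent 111/11 is the closest (its error is |323*11 - 111*32|/(32*11) = 1/352).

111/11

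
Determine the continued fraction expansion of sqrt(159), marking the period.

Write x_i = (sqrt(159) + m_i)/d_i with (m_0, d_0) = (0, 1). a_0 = floor(sqrt(159)) = 12, since 12^2 = 144 <= 159 < 169 = 13^2.
Iterate m_{i+1} = d_i*a_i - m_i, d_{i+1} = (159 - m_{i+1}^2)/d_i, a_{i+1} = floor((a_0 + m_{i+1})/d_{i+1}):
  m_1 = 1*12 - 0 = 12, d_1 = (159 - 12^2)/1 = 15/1 = 15, a_1 = floor((12 + 12)/15) = 1.
  m_2 = 15*1 - 12 = 3, d_2 = (159 - 3^2)/15 = 150/15 = 10, a_2 = floor((12 + 3)/10) = 1.
  m_3 = 10*1 - 3 = 7, d_3 = (159 - 7^2)/10 = 110/10 = 11, a_3 = floor((12 + 7)/11) = 1.
  m_4 = 11*1 - 7 = 4, d_4 = (159 - 4^2)/11 = 143/11 = 13, a_4 = floor((12 + 4)/13) = 1.
  m_5 = 13*1 - 4 = 9, d_5 = (159 - 9^2)/13 = 78/13 = 6, a_5 = floor((12 + 9)/6) = 3.
  m_6 = 6*3 - 9 = 9, d_6 = (159 - 9^2)/6 = 78/6 = 13, a_6 = floor((12 + 9)/13) = 1.
  m_7 = 13*1 - 9 = 4, d_7 = (159 - 4^2)/13 = 143/13 = 11, a_7 = floor((12 + 4)/11) = 1.
  m_8 = 11*1 - 4 = 7, d_8 = (159 - 7^2)/11 = 110/11 = 10, a_8 = floor((12 + 7)/10) = 1.
  m_9 = 10*1 - 7 = 3, d_9 = (159 - 3^2)/10 = 150/10 = 15, a_9 = floor((12 + 3)/15) = 1.
  m_10 = 15*1 - 3 = 12, d_10 = (159 - 12^2)/15 = 15/15 = 1, a_10 = floor((12 + 12)/1) = 24.
  m_11 = 1*24 - 12 = 12, d_11 = (159 - 12^2)/1 = 15/1 = 15: (m_11, d_11) = (m_1, d_1) = (12, 15), so from here the quotients repeat a_1, ..., a_10; the period length is 10.
Hence the expansion of sqrt(159) is a_0 = 12 followed by the repeating block 1, 1, 1, 1, 3, 1, 1, 1, 1, 24 (period 10).

[12; (1, 1, 1, 1, 3, 1, 1, 1, 1, 24)]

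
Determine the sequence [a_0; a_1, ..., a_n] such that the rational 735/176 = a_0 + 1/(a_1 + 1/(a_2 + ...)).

Run the Euclidean algorithm on 735 and 176; the successive quotients are the partial quotients a_0, a_1, ... (each step inverts the fractional part left over by the previous one):
  735 = 4*176 + 31, so a_0 = 4.
  176 = 5*31 + 21, so a_1 = 5.
  31 = 1*21 + 10, so a_2 = 1.
  21 = 2*10 + 1, so a_3 = 2.
  10 = 10*1 + 0, so a_4 = 10.
The remainder reaches 0 after 5 divisions, so the expansion has 5 partial quotients, read off in order.

[4; 5, 1, 2, 10]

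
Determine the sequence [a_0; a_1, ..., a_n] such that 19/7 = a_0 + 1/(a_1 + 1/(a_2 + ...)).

[2; 1, 2, 2]

Run the Euclidean algorithm on 19 and 7; the successive quotients are the partial quotients a_0, a_1, ... (each step inverts the fractional part left over by the previous one):
  19 = 2*7 + 5, so a_0 = 2.
  7 = 1*5 + 2, so a_1 = 1.
  5 = 2*2 + 1, so a_2 = 2.
  2 = 2*1 + 0, so a_3 = 2.
The remainder reaches 0 after 4 divisions, so the expansion has 4 partial quotients, read off in order.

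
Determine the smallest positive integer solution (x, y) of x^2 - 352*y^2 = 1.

(x, y) = (77617, 4137)

First expand sqrt(352) as a continued fraction. With x_i = (sqrt(352) + m_i)/d_i and (m_0, d_0) = (0, 1): a_0 = floor(sqrt(352)) = 18, since 18^2 = 324 <= 352 < 361 = 19^2.
Iterate m_{i+1} = d_i*a_i - m_i, d_{i+1} = (352 - m_{i+1}^2)/d_i, a_{i+1} = floor((a_0 + m_{i+1})/d_{i+1}):
  m_1 = 1*18 - 0 = 18, d_1 = (352 - 18^2)/1 = 28/1 = 28, a_1 = floor((18 + 18)/28) = 1.
  m_2 = 28*1 - 18 = 10, d_2 = (352 - 10^2)/28 = 252/28 = 9, a_2 = floor((18 + 10)/9) = 3.
  m_3 = 9*3 - 10 = 17, d_3 = (352 - 17^2)/9 = 63/9 = 7, a_3 = floor((18 + 17)/7) = 5.
  m_4 = 7*5 - 17 = 18, d_4 = (352 - 18^2)/7 = 28/7 = 4, a_4 = floor((18 + 18)/4) = 9.
  m_5 = 4*9 - 18 = 18, d_5 = (352 - 18^2)/4 = 28/4 = 7, a_5 = floor((18 + 18)/7) = 5.
  m_6 = 7*5 - 18 = 17, d_6 = (352 - 17^2)/7 = 63/7 = 9, a_6 = floor((18 + 17)/9) = 3.
  m_7 = 9*3 - 17 = 10, d_7 = (352 - 10^2)/9 = 252/9 = 28, a_7 = floor((18 + 10)/28) = 1.
  m_8 = 28*1 - 10 = 18, d_8 = (352 - 18^2)/28 = 28/28 = 1, a_8 = floor((18 + 18)/1) = 36.
  m_9 = 1*36 - 18 = 18, d_9 = (352 - 18^2)/1 = 28/1 = 28: (m_9, d_9) = (m_1, d_1) = (18, 28), so from here the quotients repeat a_1, ..., a_8; the period length is 8.
So sqrt(352) = [18; (1, 3, 5, 9, 5, 3, 1, 36)] with period length k = 8.
k is even, so the fundamental solution of x^2 - 352y^2 = 1 is (p_{k-1}, q_{k-1}) = (p_7, q_7); compute convergents through index 7.
Convergents (p_i = a_i*p_{i-1} + p_{i-2}, q_i = a_i*q_{i-1} + q_{i-2} with p_{-2}=0, p_{-1}=1, q_{-2}=1, q_{-1}=0):
  i=0: a_0=18, p_0 = 18*1 + 0 = 18, q_0 = 18*0 + 1 = 1.
  i=1: a_1=1, p_1 = 1*18 + 1 = 19, q_1 = 1*1 + 0 = 1.
  i=2: a_2=3, p_2 = 3*19 + 18 = 75, q_2 = 3*1 + 1 = 4.
  i=3: a_3=5, p_3 = 5*75 + 19 = 394, q_3 = 5*4 + 1 = 21.
  i=4: a_4=9, p_4 = 9*394 + 75 = 3621, q_4 = 9*21 + 4 = 193.
  i=5: a_5=5, p_5 = 5*3621 + 394 = 18499, q_5 = 5*193 + 21 = 986.
  i=6: a_6=3, p_6 = 3*18499 + 3621 = 59118, q_6 = 3*986 + 193 = 3151.
  i=7: a_7=1, p_7 = 1*59118 + 18499 = 77617, q_7 = 1*3151 + 986 = 4137.
Check: 77617^2 - 352*4137^2 = 6024398689 - 6024398688 = 1, so (x, y) = (77617, 4137) solves the equation, and by the theorem it is the least positive solution.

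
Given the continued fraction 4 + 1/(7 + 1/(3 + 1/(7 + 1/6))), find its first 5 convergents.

Using the convergent recurrence p_i = a_i*p_{i-1} + p_{i-2}, q_i = a_i*q_{i-1} + q_{i-2} with p_{-2}=0, p_{-1}=1, q_{-2}=1, q_{-1}=0:
  i=0: a_0=4, p_0 = 4*1 + 0 = 4, q_0 = 4*0 + 1 = 1.
  i=1: a_1=7, p_1 = 7*4 + 1 = 29, q_1 = 7*1 + 0 = 7.
  i=2: a_2=3, p_2 = 3*29 + 4 = 91, q_2 = 3*7 + 1 = 22.
  i=3: a_3=7, p_3 = 7*91 + 29 = 666, q_3 = 7*22 + 7 = 161.
  i=4: a_4=6, p_4 = 6*666 + 91 = 4087, q_4 = 6*161 + 22 = 988.

4/1, 29/7, 91/22, 666/161, 4087/988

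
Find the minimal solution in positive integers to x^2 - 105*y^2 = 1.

First expand sqrt(105) as a continued fraction. With x_i = (sqrt(105) + m_i)/d_i and (m_0, d_0) = (0, 1): a_0 = floor(sqrt(105)) = 10, since 10^2 = 100 <= 105 < 121 = 11^2.
Iterate m_{i+1} = d_i*a_i - m_i, d_{i+1} = (105 - m_{i+1}^2)/d_i, a_{i+1} = floor((a_0 + m_{i+1})/d_{i+1}):
  m_1 = 1*10 - 0 = 10, d_1 = (105 - 10^2)/1 = 5/1 = 5, a_1 = floor((10 + 10)/5) = 4.
  m_2 = 5*4 - 10 = 10, d_2 = (105 - 10^2)/5 = 5/5 = 1, a_2 = floor((10 + 10)/1) = 20.
  m_3 = 1*20 - 10 = 10, d_3 = (105 - 10^2)/1 = 5/1 = 5: (m_3, d_3) = (m_1, d_1) = (10, 5), so from here the quotients repeat a_1, a_2; the period length is 2.
So sqrt(105) = [10; (4, 20)] with period length k = 2.
k is even, so the fundamental solution of x^2 - 105y^2 = 1 is (p_{k-1}, q_{k-1}) = (p_1, q_1); compute convergents through index 1.
Convergents (p_i = a_i*p_{i-1} + p_{i-2}, q_i = a_i*q_{i-1} + q_{i-2} with p_{-2}=0, p_{-1}=1, q_{-2}=1, q_{-1}=0):
  i=0: a_0=10, p_0 = 10*1 + 0 = 10, q_0 = 10*0 + 1 = 1.
  i=1: a_1=4, p_1 = 4*10 + 1 = 41, q_1 = 4*1 + 0 = 4.
Check: 41^2 - 105*4^2 = 1681 - 1680 = 1, so (x, y) = (41, 4) solves the equation, and by the theorem it is the least positive solution.

(x, y) = (41, 4)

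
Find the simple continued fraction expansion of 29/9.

Run the Euclidean algorithm on 29 and 9; the successive quotients are the partial quotients a_0, a_1, ... (each step inverts the fractional part left over by the previous one):
  29 = 3*9 + 2, so a_0 = 3.
  9 = 4*2 + 1, so a_1 = 4.
  2 = 2*1 + 0, so a_2 = 2.
The remainder reaches 0 after 3 divisions, so the expansion has 3 partial quotients, read off in order.

[3; 4, 2]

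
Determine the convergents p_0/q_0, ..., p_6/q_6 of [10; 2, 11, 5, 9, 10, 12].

Using the convergent recurrence p_i = a_i*p_{i-1} + p_{i-2}, q_i = a_i*q_{i-1} + q_{i-2} with p_{-2}=0, p_{-1}=1, q_{-2}=1, q_{-1}=0:
  i=0: a_0=10, p_0 = 10*1 + 0 = 10, q_0 = 10*0 + 1 = 1.
  i=1: a_1=2, p_1 = 2*10 + 1 = 21, q_1 = 2*1 + 0 = 2.
  i=2: a_2=11, p_2 = 11*21 + 10 = 241, q_2 = 11*2 + 1 = 23.
  i=3: a_3=5, p_3 = 5*241 + 21 = 1226, q_3 = 5*23 + 2 = 117.
  i=4: a_4=9, p_4 = 9*1226 + 241 = 11275, q_4 = 9*117 + 23 = 1076.
  i=5: a_5=10, p_5 = 10*11275 + 1226 = 113976, q_5 = 10*1076 + 117 = 10877.
  i=6: a_6=12, p_6 = 12*113976 + 11275 = 1378987, q_6 = 12*10877 + 1076 = 131600.

10/1, 21/2, 241/23, 1226/117, 11275/1076, 113976/10877, 1378987/131600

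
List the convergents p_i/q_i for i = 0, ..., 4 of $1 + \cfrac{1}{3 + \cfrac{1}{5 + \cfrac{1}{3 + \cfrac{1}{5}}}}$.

1/1, 4/3, 21/16, 67/51, 356/271

Using the convergent recurrence p_i = a_i*p_{i-1} + p_{i-2}, q_i = a_i*q_{i-1} + q_{i-2} with p_{-2}=0, p_{-1}=1, q_{-2}=1, q_{-1}=0:
  i=0: a_0=1, p_0 = 1*1 + 0 = 1, q_0 = 1*0 + 1 = 1.
  i=1: a_1=3, p_1 = 3*1 + 1 = 4, q_1 = 3*1 + 0 = 3.
  i=2: a_2=5, p_2 = 5*4 + 1 = 21, q_2 = 5*3 + 1 = 16.
  i=3: a_3=3, p_3 = 3*21 + 4 = 67, q_3 = 3*16 + 3 = 51.
  i=4: a_4=5, p_4 = 5*67 + 21 = 356, q_4 = 5*51 + 16 = 271.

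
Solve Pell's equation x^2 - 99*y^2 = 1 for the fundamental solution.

First expand sqrt(99) as a continued fraction. With x_i = (sqrt(99) + m_i)/d_i and (m_0, d_0) = (0, 1): a_0 = floor(sqrt(99)) = 9, since 9^2 = 81 <= 99 < 100 = 10^2.
Iterate m_{i+1} = d_i*a_i - m_i, d_{i+1} = (99 - m_{i+1}^2)/d_i, a_{i+1} = floor((a_0 + m_{i+1})/d_{i+1}):
  m_1 = 1*9 - 0 = 9, d_1 = (99 - 9^2)/1 = 18/1 = 18, a_1 = floor((9 + 9)/18) = 1.
  m_2 = 18*1 - 9 = 9, d_2 = (99 - 9^2)/18 = 18/18 = 1, a_2 = floor((9 + 9)/1) = 18.
  m_3 = 1*18 - 9 = 9, d_3 = (99 - 9^2)/1 = 18/1 = 18: (m_3, d_3) = (m_1, d_1) = (9, 18), so from here the quotients repeat a_1, a_2; the period length is 2.
So sqrt(99) = [9; (1, 18)] with period length k = 2.
k is even, so the fundamental solution of x^2 - 99y^2 = 1 is (p_{k-1}, q_{k-1}) = (p_1, q_1); compute convergents through index 1.
Convergents (p_i = a_i*p_{i-1} + p_{i-2}, q_i = a_i*q_{i-1} + q_{i-2} with p_{-2}=0, p_{-1}=1, q_{-2}=1, q_{-1}=0):
  i=0: a_0=9, p_0 = 9*1 + 0 = 9, q_0 = 9*0 + 1 = 1.
  i=1: a_1=1, p_1 = 1*9 + 1 = 10, q_1 = 1*1 + 0 = 1.
Check: 10^2 - 99*1^2 = 100 - 99 = 1, so (x, y) = (10, 1) solves the equation, and by the theorem it is the least positive solution.

(x, y) = (10, 1)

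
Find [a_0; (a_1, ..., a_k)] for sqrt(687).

[26; (4, 1, 2, 1, 16, 1, 2, 1, 4, 52)]

Write x_i = (sqrt(687) + m_i)/d_i with (m_0, d_0) = (0, 1). a_0 = floor(sqrt(687)) = 26, since 26^2 = 676 <= 687 < 729 = 27^2.
Iterate m_{i+1} = d_i*a_i - m_i, d_{i+1} = (687 - m_{i+1}^2)/d_i, a_{i+1} = floor((a_0 + m_{i+1})/d_{i+1}):
  m_1 = 1*26 - 0 = 26, d_1 = (687 - 26^2)/1 = 11/1 = 11, a_1 = floor((26 + 26)/11) = 4.
  m_2 = 11*4 - 26 = 18, d_2 = (687 - 18^2)/11 = 363/11 = 33, a_2 = floor((26 + 18)/33) = 1.
  m_3 = 33*1 - 18 = 15, d_3 = (687 - 15^2)/33 = 462/33 = 14, a_3 = floor((26 + 15)/14) = 2.
  m_4 = 14*2 - 15 = 13, d_4 = (687 - 13^2)/14 = 518/14 = 37, a_4 = floor((26 + 13)/37) = 1.
  m_5 = 37*1 - 13 = 24, d_5 = (687 - 24^2)/37 = 111/37 = 3, a_5 = floor((26 + 24)/3) = 16.
  m_6 = 3*16 - 24 = 24, d_6 = (687 - 24^2)/3 = 111/3 = 37, a_6 = floor((26 + 24)/37) = 1.
  m_7 = 37*1 - 24 = 13, d_7 = (687 - 13^2)/37 = 518/37 = 14, a_7 = floor((26 + 13)/14) = 2.
  m_8 = 14*2 - 13 = 15, d_8 = (687 - 15^2)/14 = 462/14 = 33, a_8 = floor((26 + 15)/33) = 1.
  m_9 = 33*1 - 15 = 18, d_9 = (687 - 18^2)/33 = 363/33 = 11, a_9 = floor((26 + 18)/11) = 4.
  m_10 = 11*4 - 18 = 26, d_10 = (687 - 26^2)/11 = 11/11 = 1, a_10 = floor((26 + 26)/1) = 52.
  m_11 = 1*52 - 26 = 26, d_11 = (687 - 26^2)/1 = 11/1 = 11: (m_11, d_11) = (m_1, d_1) = (26, 11), so from here the quotients repeat a_1, ..., a_10; the period length is 10.
Hence the expansion of sqrt(687) is a_0 = 26 followed by the repeating block 4, 1, 2, 1, 16, 1, 2, 1, 4, 52 (period 10).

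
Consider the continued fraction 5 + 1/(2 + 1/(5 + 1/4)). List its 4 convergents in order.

Using the convergent recurrence p_i = a_i*p_{i-1} + p_{i-2}, q_i = a_i*q_{i-1} + q_{i-2} with p_{-2}=0, p_{-1}=1, q_{-2}=1, q_{-1}=0:
  i=0: a_0=5, p_0 = 5*1 + 0 = 5, q_0 = 5*0 + 1 = 1.
  i=1: a_1=2, p_1 = 2*5 + 1 = 11, q_1 = 2*1 + 0 = 2.
  i=2: a_2=5, p_2 = 5*11 + 5 = 60, q_2 = 5*2 + 1 = 11.
  i=3: a_3=4, p_3 = 4*60 + 11 = 251, q_3 = 4*11 + 2 = 46.

5/1, 11/2, 60/11, 251/46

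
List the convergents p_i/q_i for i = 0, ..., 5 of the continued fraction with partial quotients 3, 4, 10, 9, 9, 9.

3/1, 13/4, 133/41, 1210/373, 11023/3398, 100417/30955

Using the convergent recurrence p_i = a_i*p_{i-1} + p_{i-2}, q_i = a_i*q_{i-1} + q_{i-2} with p_{-2}=0, p_{-1}=1, q_{-2}=1, q_{-1}=0:
  i=0: a_0=3, p_0 = 3*1 + 0 = 3, q_0 = 3*0 + 1 = 1.
  i=1: a_1=4, p_1 = 4*3 + 1 = 13, q_1 = 4*1 + 0 = 4.
  i=2: a_2=10, p_2 = 10*13 + 3 = 133, q_2 = 10*4 + 1 = 41.
  i=3: a_3=9, p_3 = 9*133 + 13 = 1210, q_3 = 9*41 + 4 = 373.
  i=4: a_4=9, p_4 = 9*1210 + 133 = 11023, q_4 = 9*373 + 41 = 3398.
  i=5: a_5=9, p_5 = 9*11023 + 1210 = 100417, q_5 = 9*3398 + 373 = 30955.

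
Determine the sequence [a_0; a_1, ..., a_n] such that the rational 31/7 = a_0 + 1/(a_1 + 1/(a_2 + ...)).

[4; 2, 3]

Run the Euclidean algorithm on 31 and 7; the successive quotients are the partial quotients a_0, a_1, ... (each step inverts the fractional part left over by the previous one):
  31 = 4*7 + 3, so a_0 = 4.
  7 = 2*3 + 1, so a_1 = 2.
  3 = 3*1 + 0, so a_2 = 3.
The remainder reaches 0 after 3 divisions, so the expansion has 3 partial quotients, read off in order.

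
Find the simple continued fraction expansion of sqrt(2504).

[50; (25, 100)]

Write x_i = (sqrt(2504) + m_i)/d_i with (m_0, d_0) = (0, 1). a_0 = floor(sqrt(2504)) = 50, since 50^2 = 2500 <= 2504 < 2601 = 51^2.
Iterate m_{i+1} = d_i*a_i - m_i, d_{i+1} = (2504 - m_{i+1}^2)/d_i, a_{i+1} = floor((a_0 + m_{i+1})/d_{i+1}):
  m_1 = 1*50 - 0 = 50, d_1 = (2504 - 50^2)/1 = 4/1 = 4, a_1 = floor((50 + 50)/4) = 25.
  m_2 = 4*25 - 50 = 50, d_2 = (2504 - 50^2)/4 = 4/4 = 1, a_2 = floor((50 + 50)/1) = 100.
  m_3 = 1*100 - 50 = 50, d_3 = (2504 - 50^2)/1 = 4/1 = 4: (m_3, d_3) = (m_1, d_1) = (50, 4), so from here the quotients repeat a_1, a_2; the period length is 2.
Hence the expansion of sqrt(2504) is a_0 = 50 followed by the repeating block 25, 100 (period 2).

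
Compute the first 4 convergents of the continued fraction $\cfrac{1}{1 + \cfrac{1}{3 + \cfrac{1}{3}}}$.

Using the convergent recurrence p_i = a_i*p_{i-1} + p_{i-2}, q_i = a_i*q_{i-1} + q_{i-2} with p_{-2}=0, p_{-1}=1, q_{-2}=1, q_{-1}=0:
  i=0: a_0=0, p_0 = 0*1 + 0 = 0, q_0 = 0*0 + 1 = 1.
  i=1: a_1=1, p_1 = 1*0 + 1 = 1, q_1 = 1*1 + 0 = 1.
  i=2: a_2=3, p_2 = 3*1 + 0 = 3, q_2 = 3*1 + 1 = 4.
  i=3: a_3=3, p_3 = 3*3 + 1 = 10, q_3 = 3*4 + 1 = 13.

0/1, 1/1, 3/4, 10/13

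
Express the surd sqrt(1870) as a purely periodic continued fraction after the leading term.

[43; (4, 9, 2, 1, 3, 2, 3, 1, 2, 9, 4, 86)]

Write x_i = (sqrt(1870) + m_i)/d_i with (m_0, d_0) = (0, 1). a_0 = floor(sqrt(1870)) = 43, since 43^2 = 1849 <= 1870 < 1936 = 44^2.
Iterate m_{i+1} = d_i*a_i - m_i, d_{i+1} = (1870 - m_{i+1}^2)/d_i, a_{i+1} = floor((a_0 + m_{i+1})/d_{i+1}):
  m_1 = 1*43 - 0 = 43, d_1 = (1870 - 43^2)/1 = 21/1 = 21, a_1 = floor((43 + 43)/21) = 4.
  m_2 = 21*4 - 43 = 41, d_2 = (1870 - 41^2)/21 = 189/21 = 9, a_2 = floor((43 + 41)/9) = 9.
  m_3 = 9*9 - 41 = 40, d_3 = (1870 - 40^2)/9 = 270/9 = 30, a_3 = floor((43 + 40)/30) = 2.
  m_4 = 30*2 - 40 = 20, d_4 = (1870 - 20^2)/30 = 1470/30 = 49, a_4 = floor((43 + 20)/49) = 1.
  m_5 = 49*1 - 20 = 29, d_5 = (1870 - 29^2)/49 = 1029/49 = 21, a_5 = floor((43 + 29)/21) = 3.
  m_6 = 21*3 - 29 = 34, d_6 = (1870 - 34^2)/21 = 714/21 = 34, a_6 = floor((43 + 34)/34) = 2.
  m_7 = 34*2 - 34 = 34, d_7 = (1870 - 34^2)/34 = 714/34 = 21, a_7 = floor((43 + 34)/21) = 3.
  m_8 = 21*3 - 34 = 29, d_8 = (1870 - 29^2)/21 = 1029/21 = 49, a_8 = floor((43 + 29)/49) = 1.
  m_9 = 49*1 - 29 = 20, d_9 = (1870 - 20^2)/49 = 1470/49 = 30, a_9 = floor((43 + 20)/30) = 2.
  m_10 = 30*2 - 20 = 40, d_10 = (1870 - 40^2)/30 = 270/30 = 9, a_10 = floor((43 + 40)/9) = 9.
  m_11 = 9*9 - 40 = 41, d_11 = (1870 - 41^2)/9 = 189/9 = 21, a_11 = floor((43 + 41)/21) = 4.
  m_12 = 21*4 - 41 = 43, d_12 = (1870 - 43^2)/21 = 21/21 = 1, a_12 = floor((43 + 43)/1) = 86.
  m_13 = 1*86 - 43 = 43, d_13 = (1870 - 43^2)/1 = 21/1 = 21: (m_13, d_13) = (m_1, d_1) = (43, 21), so from here the quotients repeat a_1, ..., a_12; the period length is 12.
Hence the expansion of sqrt(1870) is a_0 = 43 followed by the repeating block 4, 9, 2, 1, 3, 2, 3, 1, 2, 9, 4, 86 (period 12).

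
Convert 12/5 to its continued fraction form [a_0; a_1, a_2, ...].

[2; 2, 2]

Run the Euclidean algorithm on 12 and 5; the successive quotients are the partial quotients a_0, a_1, ... (each step inverts the fractional part left over by the previous one):
  12 = 2*5 + 2, so a_0 = 2.
  5 = 2*2 + 1, so a_1 = 2.
  2 = 2*1 + 0, so a_2 = 2.
The remainder reaches 0 after 3 divisions, so the expansion has 3 partial quotients, read off in order.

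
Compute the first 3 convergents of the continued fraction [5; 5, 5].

5/1, 26/5, 135/26

Using the convergent recurrence p_i = a_i*p_{i-1} + p_{i-2}, q_i = a_i*q_{i-1} + q_{i-2} with p_{-2}=0, p_{-1}=1, q_{-2}=1, q_{-1}=0:
  i=0: a_0=5, p_0 = 5*1 + 0 = 5, q_0 = 5*0 + 1 = 1.
  i=1: a_1=5, p_1 = 5*5 + 1 = 26, q_1 = 5*1 + 0 = 5.
  i=2: a_2=5, p_2 = 5*26 + 5 = 135, q_2 = 5*5 + 1 = 26.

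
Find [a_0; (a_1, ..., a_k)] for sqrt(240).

Write x_i = (sqrt(240) + m_i)/d_i with (m_0, d_0) = (0, 1). a_0 = floor(sqrt(240)) = 15, since 15^2 = 225 <= 240 < 256 = 16^2.
Iterate m_{i+1} = d_i*a_i - m_i, d_{i+1} = (240 - m_{i+1}^2)/d_i, a_{i+1} = floor((a_0 + m_{i+1})/d_{i+1}):
  m_1 = 1*15 - 0 = 15, d_1 = (240 - 15^2)/1 = 15/1 = 15, a_1 = floor((15 + 15)/15) = 2.
  m_2 = 15*2 - 15 = 15, d_2 = (240 - 15^2)/15 = 15/15 = 1, a_2 = floor((15 + 15)/1) = 30.
  m_3 = 1*30 - 15 = 15, d_3 = (240 - 15^2)/1 = 15/1 = 15: (m_3, d_3) = (m_1, d_1) = (15, 15), so from here the quotients repeat a_1, a_2; the period length is 2.
Hence the expansion of sqrt(240) is a_0 = 15 followed by the repeating block 2, 30 (period 2).

[15; (2, 30)]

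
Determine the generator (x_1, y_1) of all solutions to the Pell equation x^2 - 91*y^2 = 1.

(x, y) = (1574, 165)

First expand sqrt(91) as a continued fraction. With x_i = (sqrt(91) + m_i)/d_i and (m_0, d_0) = (0, 1): a_0 = floor(sqrt(91)) = 9, since 9^2 = 81 <= 91 < 100 = 10^2.
Iterate m_{i+1} = d_i*a_i - m_i, d_{i+1} = (91 - m_{i+1}^2)/d_i, a_{i+1} = floor((a_0 + m_{i+1})/d_{i+1}):
  m_1 = 1*9 - 0 = 9, d_1 = (91 - 9^2)/1 = 10/1 = 10, a_1 = floor((9 + 9)/10) = 1.
  m_2 = 10*1 - 9 = 1, d_2 = (91 - 1^2)/10 = 90/10 = 9, a_2 = floor((9 + 1)/9) = 1.
  m_3 = 9*1 - 1 = 8, d_3 = (91 - 8^2)/9 = 27/9 = 3, a_3 = floor((9 + 8)/3) = 5.
  m_4 = 3*5 - 8 = 7, d_4 = (91 - 7^2)/3 = 42/3 = 14, a_4 = floor((9 + 7)/14) = 1.
  m_5 = 14*1 - 7 = 7, d_5 = (91 - 7^2)/14 = 42/14 = 3, a_5 = floor((9 + 7)/3) = 5.
  m_6 = 3*5 - 7 = 8, d_6 = (91 - 8^2)/3 = 27/3 = 9, a_6 = floor((9 + 8)/9) = 1.
  m_7 = 9*1 - 8 = 1, d_7 = (91 - 1^2)/9 = 90/9 = 10, a_7 = floor((9 + 1)/10) = 1.
  m_8 = 10*1 - 1 = 9, d_8 = (91 - 9^2)/10 = 10/10 = 1, a_8 = floor((9 + 9)/1) = 18.
  m_9 = 1*18 - 9 = 9, d_9 = (91 - 9^2)/1 = 10/1 = 10: (m_9, d_9) = (m_1, d_1) = (9, 10), so from here the quotients repeat a_1, ..., a_8; the period length is 8.
So sqrt(91) = [9; (1, 1, 5, 1, 5, 1, 1, 18)] with period length k = 8.
k is even, so the fundamental solution of x^2 - 91y^2 = 1 is (p_{k-1}, q_{k-1}) = (p_7, q_7); compute convergents through index 7.
Convergents (p_i = a_i*p_{i-1} + p_{i-2}, q_i = a_i*q_{i-1} + q_{i-2} with p_{-2}=0, p_{-1}=1, q_{-2}=1, q_{-1}=0):
  i=0: a_0=9, p_0 = 9*1 + 0 = 9, q_0 = 9*0 + 1 = 1.
  i=1: a_1=1, p_1 = 1*9 + 1 = 10, q_1 = 1*1 + 0 = 1.
  i=2: a_2=1, p_2 = 1*10 + 9 = 19, q_2 = 1*1 + 1 = 2.
  i=3: a_3=5, p_3 = 5*19 + 10 = 105, q_3 = 5*2 + 1 = 11.
  i=4: a_4=1, p_4 = 1*105 + 19 = 124, q_4 = 1*11 + 2 = 13.
  i=5: a_5=5, p_5 = 5*124 + 105 = 725, q_5 = 5*13 + 11 = 76.
  i=6: a_6=1, p_6 = 1*725 + 124 = 849, q_6 = 1*76 + 13 = 89.
  i=7: a_7=1, p_7 = 1*849 + 725 = 1574, q_7 = 1*89 + 76 = 165.
Check: 1574^2 - 91*165^2 = 2477476 - 2477475 = 1, so (x, y) = (1574, 165) solves the equation, and by the theorem it is the least positive solution.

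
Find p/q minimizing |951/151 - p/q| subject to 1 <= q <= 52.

296/47

Expand x = 951/151 as a continued fraction with the Euclidean algorithm:
  951 = 6*151 + 45, so a_0 = 6.
  151 = 3*45 + 16, so a_1 = 3.
  45 = 2*16 + 13, so a_2 = 2.
  16 = 1*13 + 3, so a_3 = 1.
  13 = 4*3 + 1, so a_4 = 4.
  3 = 3*1 + 0, so a_5 = 3.
so x = [6; 3, 2, 1, 4, 3].
Convergents (p_i = a_i*p_{i-1} + p_{i-2}, q_i = a_i*q_{i-1} + q_{i-2} with p_{-2}=0, p_{-1}=1, q_{-2}=1, q_{-1}=0), until the denominator exceeds 52:
  i=0: a_0=6, p_0 = 6*1 + 0 = 6, q_0 = 6*0 + 1 = 1.
  i=1: a_1=3, p_1 = 3*6 + 1 = 19, q_1 = 3*1 + 0 = 3.
  i=2: a_2=2, p_2 = 2*19 + 6 = 44, q_2 = 2*3 + 1 = 7.
  i=3: a_3=1, p_3 = 1*44 + 19 = 63, q_3 = 1*7 + 3 = 10.
  i=4: a_4=4, p_4 = 4*63 + 44 = 296, q_4 = 4*10 + 7 = 47.
  i=5: a_5=3, p_5 = 3*296 + 63 = 951, q_5 = 3*47 + 10 = 151.
q_5 = 151 > 52, so the last convergent with denominator <= 52 is p_4/q_4 = 296/47.
The closest fraction with denominator <= 52 is either p_4/q_4 or the intermediate fraction (k*p_4 + p_3)/(k*q_4 + q_3) with the largest k >= 1 whose denominator stays <= 52; these approach x as k grows, and every other convergent or intermediate fraction in range is farther away.
Largest k: floor((52 - q_3)/q_4) = floor((52 - 10)/47) = 0.
Since k = 0, no intermediate fraction beyond p_4/q_4 has denominator <= 52, so the convergent 296/47 is the closest (its error is |951*47 - 296*151|/(151*47) = 1/7097).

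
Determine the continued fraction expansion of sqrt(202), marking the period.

Write x_i = (sqrt(202) + m_i)/d_i with (m_0, d_0) = (0, 1). a_0 = floor(sqrt(202)) = 14, since 14^2 = 196 <= 202 < 225 = 15^2.
Iterate m_{i+1} = d_i*a_i - m_i, d_{i+1} = (202 - m_{i+1}^2)/d_i, a_{i+1} = floor((a_0 + m_{i+1})/d_{i+1}):
  m_1 = 1*14 - 0 = 14, d_1 = (202 - 14^2)/1 = 6/1 = 6, a_1 = floor((14 + 14)/6) = 4.
  m_2 = 6*4 - 14 = 10, d_2 = (202 - 10^2)/6 = 102/6 = 17, a_2 = floor((14 + 10)/17) = 1.
  m_3 = 17*1 - 10 = 7, d_3 = (202 - 7^2)/17 = 153/17 = 9, a_3 = floor((14 + 7)/9) = 2.
  m_4 = 9*2 - 7 = 11, d_4 = (202 - 11^2)/9 = 81/9 = 9, a_4 = floor((14 + 11)/9) = 2.
  m_5 = 9*2 - 11 = 7, d_5 = (202 - 7^2)/9 = 153/9 = 17, a_5 = floor((14 + 7)/17) = 1.
  m_6 = 17*1 - 7 = 10, d_6 = (202 - 10^2)/17 = 102/17 = 6, a_6 = floor((14 + 10)/6) = 4.
  m_7 = 6*4 - 10 = 14, d_7 = (202 - 14^2)/6 = 6/6 = 1, a_7 = floor((14 + 14)/1) = 28.
  m_8 = 1*28 - 14 = 14, d_8 = (202 - 14^2)/1 = 6/1 = 6: (m_8, d_8) = (m_1, d_1) = (14, 6), so from here the quotients repeat a_1, ..., a_7; the period length is 7.
Hence the expansion of sqrt(202) is a_0 = 14 followed by the repeating block 4, 1, 2, 2, 1, 4, 28 (period 7).

[14; (4, 1, 2, 2, 1, 4, 28)]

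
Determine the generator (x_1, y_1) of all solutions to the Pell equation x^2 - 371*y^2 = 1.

First expand sqrt(371) as a continued fraction. With x_i = (sqrt(371) + m_i)/d_i and (m_0, d_0) = (0, 1): a_0 = floor(sqrt(371)) = 19, since 19^2 = 361 <= 371 < 400 = 20^2.
Iterate m_{i+1} = d_i*a_i - m_i, d_{i+1} = (371 - m_{i+1}^2)/d_i, a_{i+1} = floor((a_0 + m_{i+1})/d_{i+1}):
  m_1 = 1*19 - 0 = 19, d_1 = (371 - 19^2)/1 = 10/1 = 10, a_1 = floor((19 + 19)/10) = 3.
  m_2 = 10*3 - 19 = 11, d_2 = (371 - 11^2)/10 = 250/10 = 25, a_2 = floor((19 + 11)/25) = 1.
  m_3 = 25*1 - 11 = 14, d_3 = (371 - 14^2)/25 = 175/25 = 7, a_3 = floor((19 + 14)/7) = 4.
  m_4 = 7*4 - 14 = 14, d_4 = (371 - 14^2)/7 = 175/7 = 25, a_4 = floor((19 + 14)/25) = 1.
  m_5 = 25*1 - 14 = 11, d_5 = (371 - 11^2)/25 = 250/25 = 10, a_5 = floor((19 + 11)/10) = 3.
  m_6 = 10*3 - 11 = 19, d_6 = (371 - 19^2)/10 = 10/10 = 1, a_6 = floor((19 + 19)/1) = 38.
  m_7 = 1*38 - 19 = 19, d_7 = (371 - 19^2)/1 = 10/1 = 10: (m_7, d_7) = (m_1, d_1) = (19, 10), so from here the quotients repeat a_1, ..., a_6; the period length is 6.
So sqrt(371) = [19; (3, 1, 4, 1, 3, 38)] with period length k = 6.
k is even, so the fundamental solution of x^2 - 371y^2 = 1 is (p_{k-1}, q_{k-1}) = (p_5, q_5); compute convergents through index 5.
Convergents (p_i = a_i*p_{i-1} + p_{i-2}, q_i = a_i*q_{i-1} + q_{i-2} with p_{-2}=0, p_{-1}=1, q_{-2}=1, q_{-1}=0):
  i=0: a_0=19, p_0 = 19*1 + 0 = 19, q_0 = 19*0 + 1 = 1.
  i=1: a_1=3, p_1 = 3*19 + 1 = 58, q_1 = 3*1 + 0 = 3.
  i=2: a_2=1, p_2 = 1*58 + 19 = 77, q_2 = 1*3 + 1 = 4.
  i=3: a_3=4, p_3 = 4*77 + 58 = 366, q_3 = 4*4 + 3 = 19.
  i=4: a_4=1, p_4 = 1*366 + 77 = 443, q_4 = 1*19 + 4 = 23.
  i=5: a_5=3, p_5 = 3*443 + 366 = 1695, q_5 = 3*23 + 19 = 88.
Check: 1695^2 - 371*88^2 = 2873025 - 2873024 = 1, so (x, y) = (1695, 88) solves the equation, and by the theorem it is the least positive solution.

(x, y) = (1695, 88)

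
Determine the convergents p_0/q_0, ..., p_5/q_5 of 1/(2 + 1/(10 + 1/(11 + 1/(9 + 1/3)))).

Using the convergent recurrence p_i = a_i*p_{i-1} + p_{i-2}, q_i = a_i*q_{i-1} + q_{i-2} with p_{-2}=0, p_{-1}=1, q_{-2}=1, q_{-1}=0:
  i=0: a_0=0, p_0 = 0*1 + 0 = 0, q_0 = 0*0 + 1 = 1.
  i=1: a_1=2, p_1 = 2*0 + 1 = 1, q_1 = 2*1 + 0 = 2.
  i=2: a_2=10, p_2 = 10*1 + 0 = 10, q_2 = 10*2 + 1 = 21.
  i=3: a_3=11, p_3 = 11*10 + 1 = 111, q_3 = 11*21 + 2 = 233.
  i=4: a_4=9, p_4 = 9*111 + 10 = 1009, q_4 = 9*233 + 21 = 2118.
  i=5: a_5=3, p_5 = 3*1009 + 111 = 3138, q_5 = 3*2118 + 233 = 6587.

0/1, 1/2, 10/21, 111/233, 1009/2118, 3138/6587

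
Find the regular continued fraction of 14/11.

[1; 3, 1, 2]

Run the Euclidean algorithm on 14 and 11; the successive quotients are the partial quotients a_0, a_1, ... (each step inverts the fractional part left over by the previous one):
  14 = 1*11 + 3, so a_0 = 1.
  11 = 3*3 + 2, so a_1 = 3.
  3 = 1*2 + 1, so a_2 = 1.
  2 = 2*1 + 0, so a_3 = 2.
The remainder reaches 0 after 4 divisions, so the expansion has 4 partial quotients, read off in order.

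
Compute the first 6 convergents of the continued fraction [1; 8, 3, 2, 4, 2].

1/1, 9/8, 28/25, 65/58, 288/257, 641/572

Using the convergent recurrence p_i = a_i*p_{i-1} + p_{i-2}, q_i = a_i*q_{i-1} + q_{i-2} with p_{-2}=0, p_{-1}=1, q_{-2}=1, q_{-1}=0:
  i=0: a_0=1, p_0 = 1*1 + 0 = 1, q_0 = 1*0 + 1 = 1.
  i=1: a_1=8, p_1 = 8*1 + 1 = 9, q_1 = 8*1 + 0 = 8.
  i=2: a_2=3, p_2 = 3*9 + 1 = 28, q_2 = 3*8 + 1 = 25.
  i=3: a_3=2, p_3 = 2*28 + 9 = 65, q_3 = 2*25 + 8 = 58.
  i=4: a_4=4, p_4 = 4*65 + 28 = 288, q_4 = 4*58 + 25 = 257.
  i=5: a_5=2, p_5 = 2*288 + 65 = 641, q_5 = 2*257 + 58 = 572.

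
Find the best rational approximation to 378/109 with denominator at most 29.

Expand x = 378/109 as a continued fraction with the Euclidean algorithm:
  378 = 3*109 + 51, so a_0 = 3.
  109 = 2*51 + 7, so a_1 = 2.
  51 = 7*7 + 2, so a_2 = 7.
  7 = 3*2 + 1, so a_3 = 3.
  2 = 2*1 + 0, so a_4 = 2.
so x = [3; 2, 7, 3, 2].
Convergents (p_i = a_i*p_{i-1} + p_{i-2}, q_i = a_i*q_{i-1} + q_{i-2} with p_{-2}=0, p_{-1}=1, q_{-2}=1, q_{-1}=0), until the denominator exceeds 29:
  i=0: a_0=3, p_0 = 3*1 + 0 = 3, q_0 = 3*0 + 1 = 1.
  i=1: a_1=2, p_1 = 2*3 + 1 = 7, q_1 = 2*1 + 0 = 2.
  i=2: a_2=7, p_2 = 7*7 + 3 = 52, q_2 = 7*2 + 1 = 15.
  i=3: a_3=3, p_3 = 3*52 + 7 = 163, q_3 = 3*15 + 2 = 47.
q_3 = 47 > 29, so the last convergent with denominator <= 29 is p_2/q_2 = 52/15.
The closest fraction with denominator <= 29 is either p_2/q_2 or the intermediate fraction (k*p_2 + p_1)/(k*q_2 + q_1) with the largest k >= 1 whose denominator stays <= 29; these approach x as k grows, and every other convergent or intermediate fraction in range is farther away.
Largest k: floor((29 - q_1)/q_2) = floor((29 - 2)/15) = 1.
That gives (1*52 + 7)/(1*15 + 2) = 59/17.
Compare the errors: |x - 52/15| = |378*15 - 52*109|/(109*15) = 2/1635, and |x - 59/17| = |378*17 - 59*109|/(109*17) = 5/1853.
Cross-multiplying, 2*1853 = 3706 < 8175 = 5*1635, so 2/1635 is smaller: the convergent 52/15 is closer to x than 59/17.

52/15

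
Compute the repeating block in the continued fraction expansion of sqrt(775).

Write x_i = (sqrt(775) + m_i)/d_i with (m_0, d_0) = (0, 1). a_0 = floor(sqrt(775)) = 27, since 27^2 = 729 <= 775 < 784 = 28^2.
Iterate m_{i+1} = d_i*a_i - m_i, d_{i+1} = (775 - m_{i+1}^2)/d_i, a_{i+1} = floor((a_0 + m_{i+1})/d_{i+1}):
  m_1 = 1*27 - 0 = 27, d_1 = (775 - 27^2)/1 = 46/1 = 46, a_1 = floor((27 + 27)/46) = 1.
  m_2 = 46*1 - 27 = 19, d_2 = (775 - 19^2)/46 = 414/46 = 9, a_2 = floor((27 + 19)/9) = 5.
  m_3 = 9*5 - 19 = 26, d_3 = (775 - 26^2)/9 = 99/9 = 11, a_3 = floor((27 + 26)/11) = 4.
  m_4 = 11*4 - 26 = 18, d_4 = (775 - 18^2)/11 = 451/11 = 41, a_4 = floor((27 + 18)/41) = 1.
  m_5 = 41*1 - 18 = 23, d_5 = (775 - 23^2)/41 = 246/41 = 6, a_5 = floor((27 + 23)/6) = 8.
  m_6 = 6*8 - 23 = 25, d_6 = (775 - 25^2)/6 = 150/6 = 25, a_6 = floor((27 + 25)/25) = 2.
  m_7 = 25*2 - 25 = 25, d_7 = (775 - 25^2)/25 = 150/25 = 6, a_7 = floor((27 + 25)/6) = 8.
  m_8 = 6*8 - 25 = 23, d_8 = (775 - 23^2)/6 = 246/6 = 41, a_8 = floor((27 + 23)/41) = 1.
  m_9 = 41*1 - 23 = 18, d_9 = (775 - 18^2)/41 = 451/41 = 11, a_9 = floor((27 + 18)/11) = 4.
  m_10 = 11*4 - 18 = 26, d_10 = (775 - 26^2)/11 = 99/11 = 9, a_10 = floor((27 + 26)/9) = 5.
  m_11 = 9*5 - 26 = 19, d_11 = (775 - 19^2)/9 = 414/9 = 46, a_11 = floor((27 + 19)/46) = 1.
  m_12 = 46*1 - 19 = 27, d_12 = (775 - 27^2)/46 = 46/46 = 1, a_12 = floor((27 + 27)/1) = 54.
  m_13 = 1*54 - 27 = 27, d_13 = (775 - 27^2)/1 = 46/1 = 46: (m_13, d_13) = (m_1, d_1) = (27, 46), so from here the quotients repeat a_1, ..., a_12; the period length is 12.
Hence the expansion of sqrt(775) is a_0 = 27 followed by the repeating block 1, 5, 4, 1, 8, 2, 8, 1, 4, 5, 1, 54 (period 12).

[27; (1, 5, 4, 1, 8, 2, 8, 1, 4, 5, 1, 54)]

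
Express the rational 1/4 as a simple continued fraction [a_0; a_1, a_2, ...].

Run the Euclidean algorithm on 1 and 4; the successive quotients are the partial quotients a_0, a_1, ... (each step inverts the fractional part left over by the previous one):
  1 = 0*4 + 1, so a_0 = 0.
  4 = 4*1 + 0, so a_1 = 4.
The remainder reaches 0 after 2 divisions, so the expansion has 2 partial quotients, read off in order.

[0; 4]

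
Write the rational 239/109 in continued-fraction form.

Run the Euclidean algorithm on 239 and 109; the successive quotients are the partial quotients a_0, a_1, ... (each step inverts the fractional part left over by the previous one):
  239 = 2*109 + 21, so a_0 = 2.
  109 = 5*21 + 4, so a_1 = 5.
  21 = 5*4 + 1, so a_2 = 5.
  4 = 4*1 + 0, so a_3 = 4.
The remainder reaches 0 after 4 divisions, so the expansion has 4 partial quotients, read off in order.

[2; 5, 5, 4]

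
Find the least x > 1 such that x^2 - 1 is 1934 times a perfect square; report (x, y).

(x, y) = (1935, 44)

First expand sqrt(1934) as a continued fraction. With x_i = (sqrt(1934) + m_i)/d_i and (m_0, d_0) = (0, 1): a_0 = floor(sqrt(1934)) = 43, since 43^2 = 1849 <= 1934 < 1936 = 44^2.
Iterate m_{i+1} = d_i*a_i - m_i, d_{i+1} = (1934 - m_{i+1}^2)/d_i, a_{i+1} = floor((a_0 + m_{i+1})/d_{i+1}):
  m_1 = 1*43 - 0 = 43, d_1 = (1934 - 43^2)/1 = 85/1 = 85, a_1 = floor((43 + 43)/85) = 1.
  m_2 = 85*1 - 43 = 42, d_2 = (1934 - 42^2)/85 = 170/85 = 2, a_2 = floor((43 + 42)/2) = 42.
  m_3 = 2*42 - 42 = 42, d_3 = (1934 - 42^2)/2 = 170/2 = 85, a_3 = floor((43 + 42)/85) = 1.
  m_4 = 85*1 - 42 = 43, d_4 = (1934 - 43^2)/85 = 85/85 = 1, a_4 = floor((43 + 43)/1) = 86.
  m_5 = 1*86 - 43 = 43, d_5 = (1934 - 43^2)/1 = 85/1 = 85: (m_5, d_5) = (m_1, d_1) = (43, 85), so from here the quotients repeat a_1, ..., a_4; the period length is 4.
So sqrt(1934) = [43; (1, 42, 1, 86)] with period length k = 4.
k is even, so the fundamental solution of x^2 - 1934y^2 = 1 is (p_{k-1}, q_{k-1}) = (p_3, q_3); compute convergents through index 3.
Convergents (p_i = a_i*p_{i-1} + p_{i-2}, q_i = a_i*q_{i-1} + q_{i-2} with p_{-2}=0, p_{-1}=1, q_{-2}=1, q_{-1}=0):
  i=0: a_0=43, p_0 = 43*1 + 0 = 43, q_0 = 43*0 + 1 = 1.
  i=1: a_1=1, p_1 = 1*43 + 1 = 44, q_1 = 1*1 + 0 = 1.
  i=2: a_2=42, p_2 = 42*44 + 43 = 1891, q_2 = 42*1 + 1 = 43.
  i=3: a_3=1, p_3 = 1*1891 + 44 = 1935, q_3 = 1*43 + 1 = 44.
Check: 1935^2 - 1934*44^2 = 3744225 - 3744224 = 1, so (x, y) = (1935, 44) solves the equation, and by the theorem it is the least positive solution.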